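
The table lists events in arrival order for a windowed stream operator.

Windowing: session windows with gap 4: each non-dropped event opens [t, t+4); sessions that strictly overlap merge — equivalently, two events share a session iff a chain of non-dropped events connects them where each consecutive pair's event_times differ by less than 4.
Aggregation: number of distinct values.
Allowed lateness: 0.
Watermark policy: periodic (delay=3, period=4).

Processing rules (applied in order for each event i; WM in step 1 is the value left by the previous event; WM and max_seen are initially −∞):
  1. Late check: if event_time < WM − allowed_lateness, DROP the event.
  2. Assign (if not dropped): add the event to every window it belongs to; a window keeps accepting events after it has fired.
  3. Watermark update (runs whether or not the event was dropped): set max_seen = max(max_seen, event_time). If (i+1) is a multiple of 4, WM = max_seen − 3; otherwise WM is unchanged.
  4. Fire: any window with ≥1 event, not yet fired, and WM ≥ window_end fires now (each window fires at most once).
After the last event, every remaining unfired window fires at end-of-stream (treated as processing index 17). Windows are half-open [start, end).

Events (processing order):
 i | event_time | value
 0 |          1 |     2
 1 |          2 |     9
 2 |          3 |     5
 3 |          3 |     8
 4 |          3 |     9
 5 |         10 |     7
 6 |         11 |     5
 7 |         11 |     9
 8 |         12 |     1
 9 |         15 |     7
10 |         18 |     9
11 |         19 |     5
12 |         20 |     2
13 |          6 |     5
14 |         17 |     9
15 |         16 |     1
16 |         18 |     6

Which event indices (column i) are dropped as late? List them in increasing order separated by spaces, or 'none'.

13

i=0 t=1 v=2: → [1,5); WM=−∞
i=1 t=2 v=9: → [1,6); WM=−∞
i=2 t=3 v=5: → [1,7); WM=−∞
i=3 t=3 v=8: → [1,7); WM=0
i=4 t=3 v=9: → [1,7); WM=0
i=5 t=10 v=7: → [10,14); WM=0
i=6 t=11 v=5: → [10,15); WM=0
i=7 t=11 v=9: → [10,15); WM=8
i=8 t=12 v=1: → [10,16); WM=8
i=9 t=15 v=7: → [10,19); WM=8
i=10 t=18 v=9: → [10,22); WM=8
i=11 t=19 v=5: → [10,23); WM=16
i=12 t=20 v=2: → [10,24); WM=16
i=13 t=6 v=5: DROP (t<16-0); WM=16
i=14 t=17 v=9: → [10,24); WM=16
i=15 t=16 v=1: → [10,24); WM=17
i=16 t=18 v=6: → [10,24); WM=17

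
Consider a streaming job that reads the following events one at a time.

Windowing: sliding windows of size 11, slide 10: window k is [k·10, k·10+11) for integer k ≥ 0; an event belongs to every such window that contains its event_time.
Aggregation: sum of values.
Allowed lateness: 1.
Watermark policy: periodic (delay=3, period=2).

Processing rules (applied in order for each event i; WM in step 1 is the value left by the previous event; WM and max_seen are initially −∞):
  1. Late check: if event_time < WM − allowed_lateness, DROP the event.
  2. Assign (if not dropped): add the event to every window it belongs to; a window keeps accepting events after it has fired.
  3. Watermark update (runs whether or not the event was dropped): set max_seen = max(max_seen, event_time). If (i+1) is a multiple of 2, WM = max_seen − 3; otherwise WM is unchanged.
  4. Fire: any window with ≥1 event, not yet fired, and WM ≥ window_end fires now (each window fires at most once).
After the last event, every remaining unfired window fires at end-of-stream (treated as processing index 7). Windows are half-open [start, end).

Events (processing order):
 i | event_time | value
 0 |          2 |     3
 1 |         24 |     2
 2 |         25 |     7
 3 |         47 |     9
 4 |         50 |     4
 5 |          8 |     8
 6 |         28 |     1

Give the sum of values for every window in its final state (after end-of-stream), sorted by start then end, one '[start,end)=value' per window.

[0,11)=3 [20,31)=9 [40,51)=13 [50,61)=4

i=0 t=2 v=3: → [0,11); WM=−∞
i=1 t=24 v=2: → [20,31); WM=21; [0,11) fires=3
i=2 t=25 v=7: → [20,31); WM=21
i=3 t=47 v=9: → [40,51); WM=44; [20,31) fires=9
i=4 t=50 v=4: → [50,61),[40,51); WM=44
i=5 t=8 v=8: DROP (t<44-1); WM=47
i=6 t=28 v=1: DROP (t<47-1); WM=47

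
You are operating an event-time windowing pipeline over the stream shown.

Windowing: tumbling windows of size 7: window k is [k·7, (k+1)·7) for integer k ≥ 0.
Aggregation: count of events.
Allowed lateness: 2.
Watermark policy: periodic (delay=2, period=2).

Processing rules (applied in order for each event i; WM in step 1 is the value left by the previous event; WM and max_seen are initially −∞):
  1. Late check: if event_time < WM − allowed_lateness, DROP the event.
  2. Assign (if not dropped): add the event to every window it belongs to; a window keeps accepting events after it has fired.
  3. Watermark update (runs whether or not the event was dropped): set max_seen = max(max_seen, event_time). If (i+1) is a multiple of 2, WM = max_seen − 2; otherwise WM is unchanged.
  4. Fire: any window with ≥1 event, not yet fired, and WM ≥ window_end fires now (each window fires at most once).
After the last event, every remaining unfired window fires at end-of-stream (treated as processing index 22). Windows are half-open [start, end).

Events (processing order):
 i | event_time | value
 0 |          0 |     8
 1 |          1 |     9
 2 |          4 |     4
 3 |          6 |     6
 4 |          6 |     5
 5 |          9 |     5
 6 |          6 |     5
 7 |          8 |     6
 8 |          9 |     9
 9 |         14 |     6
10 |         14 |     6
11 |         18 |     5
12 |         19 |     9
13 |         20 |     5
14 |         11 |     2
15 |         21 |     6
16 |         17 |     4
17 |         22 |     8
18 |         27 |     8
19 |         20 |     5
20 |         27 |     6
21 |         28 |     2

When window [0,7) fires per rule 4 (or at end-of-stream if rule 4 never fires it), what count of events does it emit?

i=0 t=0 v=8: → [0,7); WM=−∞
i=1 t=1 v=9: → [0,7); WM=-1
i=2 t=4 v=4: → [0,7); WM=-1
i=3 t=6 v=6: → [0,7); WM=4
i=4 t=6 v=5: → [0,7); WM=4
i=5 t=9 v=5: → [7,14); WM=7; [0,7) fires=5
i=6 t=6 v=5: → [0,7); WM=7
i=7 t=8 v=6: → [7,14); WM=7
i=8 t=9 v=9: → [7,14); WM=7
i=9 t=14 v=6: → [14,21); WM=12
i=10 t=14 v=6: → [14,21); WM=12
i=11 t=18 v=5: → [14,21); WM=16; [7,14) fires=3
i=12 t=19 v=9: → [14,21); WM=16
i=13 t=20 v=5: → [14,21); WM=18
i=14 t=11 v=2: DROP (t<18-2); WM=18
i=15 t=21 v=6: → [21,28); WM=19
i=16 t=17 v=4: → [14,21); WM=19
i=17 t=22 v=8: → [21,28); WM=20
i=18 t=27 v=8: → [21,28); WM=20
i=19 t=20 v=5: → [14,21); WM=25; [14,21) fires=7
i=20 t=27 v=6: → [21,28); WM=25
i=21 t=28 v=2: → [28,35); WM=26

5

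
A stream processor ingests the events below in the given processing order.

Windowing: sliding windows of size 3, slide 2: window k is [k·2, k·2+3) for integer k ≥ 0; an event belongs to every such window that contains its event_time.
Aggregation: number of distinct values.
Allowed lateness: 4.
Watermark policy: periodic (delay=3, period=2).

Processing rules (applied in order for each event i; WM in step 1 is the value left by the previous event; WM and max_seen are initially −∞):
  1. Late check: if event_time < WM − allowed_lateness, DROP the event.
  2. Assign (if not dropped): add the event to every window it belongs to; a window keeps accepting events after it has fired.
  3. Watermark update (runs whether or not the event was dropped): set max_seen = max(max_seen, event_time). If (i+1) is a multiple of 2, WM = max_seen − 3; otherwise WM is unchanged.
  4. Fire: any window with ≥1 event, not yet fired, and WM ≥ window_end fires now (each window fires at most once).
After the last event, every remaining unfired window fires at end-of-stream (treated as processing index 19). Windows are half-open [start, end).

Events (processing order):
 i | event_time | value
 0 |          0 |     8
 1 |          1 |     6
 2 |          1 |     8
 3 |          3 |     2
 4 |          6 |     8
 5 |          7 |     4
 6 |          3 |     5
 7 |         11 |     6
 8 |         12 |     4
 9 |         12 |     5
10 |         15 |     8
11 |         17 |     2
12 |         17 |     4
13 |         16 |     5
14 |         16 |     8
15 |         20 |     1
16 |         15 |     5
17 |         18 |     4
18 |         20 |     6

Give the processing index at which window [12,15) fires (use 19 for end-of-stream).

i=0 t=0 v=8: → [0,3); WM=−∞
i=1 t=1 v=6: → [0,3); WM=-2
i=2 t=1 v=8: → [0,3); WM=-2
i=3 t=3 v=2: → [2,5); WM=0
i=4 t=6 v=8: → [6,9),[4,7); WM=0
i=5 t=7 v=4: → [6,9); WM=4; [0,3) fires=2
i=6 t=3 v=5: → [2,5); WM=4
i=7 t=11 v=6: → [10,13); WM=8; [2,5) fires=2 [4,7) fires=1
i=8 t=12 v=4: → [12,15),[10,13); WM=8
i=9 t=12 v=5: → [12,15),[10,13); WM=9; [6,9) fires=2
i=10 t=15 v=8: → [14,17); WM=9
i=11 t=17 v=2: → [16,19); WM=14; [10,13) fires=3
i=12 t=17 v=4: → [16,19); WM=14
i=13 t=16 v=5: → [16,19),[14,17); WM=14
i=14 t=16 v=8: → [16,19),[14,17); WM=14
i=15 t=20 v=1: → [20,23),[18,21); WM=17; [12,15) fires=2 [14,17) fires=2
i=16 t=15 v=5: → [14,17); WM=17
i=17 t=18 v=4: → [18,21),[16,19); WM=17
i=18 t=20 v=6: → [20,23),[18,21); WM=17

15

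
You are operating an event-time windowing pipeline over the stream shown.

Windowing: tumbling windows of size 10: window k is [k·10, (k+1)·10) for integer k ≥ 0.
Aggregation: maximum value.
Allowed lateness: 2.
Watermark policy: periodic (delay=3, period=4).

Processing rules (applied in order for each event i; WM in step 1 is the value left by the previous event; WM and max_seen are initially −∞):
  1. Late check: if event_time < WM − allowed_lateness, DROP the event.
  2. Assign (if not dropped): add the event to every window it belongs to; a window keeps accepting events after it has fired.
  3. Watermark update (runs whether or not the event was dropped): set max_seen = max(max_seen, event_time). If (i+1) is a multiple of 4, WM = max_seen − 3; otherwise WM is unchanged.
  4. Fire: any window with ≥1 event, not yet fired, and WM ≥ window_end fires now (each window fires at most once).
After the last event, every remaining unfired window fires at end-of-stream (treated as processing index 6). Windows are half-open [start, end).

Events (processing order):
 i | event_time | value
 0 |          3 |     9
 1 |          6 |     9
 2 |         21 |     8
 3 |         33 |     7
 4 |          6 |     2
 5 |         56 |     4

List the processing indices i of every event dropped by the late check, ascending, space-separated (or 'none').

i=0 t=3 v=9: → [0,10); WM=−∞
i=1 t=6 v=9: → [0,10); WM=−∞
i=2 t=21 v=8: → [20,30); WM=−∞
i=3 t=33 v=7: → [30,40); WM=30; [0,10) fires=9 [20,30) fires=8
i=4 t=6 v=2: DROP (t<30-2); WM=30
i=5 t=56 v=4: → [50,60); WM=30

4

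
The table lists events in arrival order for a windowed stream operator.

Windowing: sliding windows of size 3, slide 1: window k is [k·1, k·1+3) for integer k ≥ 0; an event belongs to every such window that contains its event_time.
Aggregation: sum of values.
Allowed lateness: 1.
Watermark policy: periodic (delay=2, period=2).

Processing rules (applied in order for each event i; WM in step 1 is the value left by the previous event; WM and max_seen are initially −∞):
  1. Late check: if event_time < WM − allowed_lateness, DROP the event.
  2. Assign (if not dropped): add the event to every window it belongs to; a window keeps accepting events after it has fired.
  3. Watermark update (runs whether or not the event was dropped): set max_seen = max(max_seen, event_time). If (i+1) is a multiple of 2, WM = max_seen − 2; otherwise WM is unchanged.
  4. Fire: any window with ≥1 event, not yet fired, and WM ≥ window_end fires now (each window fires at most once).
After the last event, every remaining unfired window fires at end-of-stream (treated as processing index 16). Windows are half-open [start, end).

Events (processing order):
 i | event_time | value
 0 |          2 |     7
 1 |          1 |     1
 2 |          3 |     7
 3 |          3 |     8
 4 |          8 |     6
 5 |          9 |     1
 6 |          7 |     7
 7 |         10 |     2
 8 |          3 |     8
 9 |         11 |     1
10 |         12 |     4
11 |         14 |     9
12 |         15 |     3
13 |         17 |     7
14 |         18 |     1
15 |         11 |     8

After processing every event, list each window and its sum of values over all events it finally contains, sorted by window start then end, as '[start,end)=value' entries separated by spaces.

i=0 t=2 v=7: → [2,5),[1,4),[0,3); WM=−∞
i=1 t=1 v=1: → [1,4),[0,3); WM=0
i=2 t=3 v=7: → [3,6),[2,5),[1,4); WM=0
i=3 t=3 v=8: → [3,6),[2,5),[1,4); WM=1
i=4 t=8 v=6: → [8,11),[7,10),[6,9); WM=1
i=5 t=9 v=1: → [9,12),[8,11),[7,10); WM=7; [0,3) fires=8 [1,4) fires=23 [2,5) fires=22 [3,6) fires=15
i=6 t=7 v=7: → [7,10),[6,9),[5,8); WM=7
i=7 t=10 v=2: → [10,13),[9,12),[8,11); WM=8; [5,8) fires=7
i=8 t=3 v=8: DROP (t<8-1); WM=8
i=9 t=11 v=1: → [11,14),[10,13),[9,12); WM=9; [6,9) fires=13
i=10 t=12 v=4: → [12,15),[11,14),[10,13); WM=9
i=11 t=14 v=9: → [14,17),[13,16),[12,15); WM=12; [7,10) fires=14 [8,11) fires=9 [9,12) fires=4
i=12 t=15 v=3: → [15,18),[14,17),[13,16); WM=12
i=13 t=17 v=7: → [17,20),[16,19),[15,18); WM=15; [10,13) fires=7 [11,14) fires=5 [12,15) fires=13
i=14 t=18 v=1: → [18,21),[17,20),[16,19); WM=15
i=15 t=11 v=8: DROP (t<15-1); WM=16; [13,16) fires=12

[0,3)=8 [1,4)=23 [2,5)=22 [3,6)=15 [5,8)=7 [6,9)=13 [7,10)=14 [8,11)=9 [9,12)=4 [10,13)=7 [11,14)=5 [12,15)=13 [13,16)=12 [14,17)=12 [15,18)=10 [16,19)=8 [17,20)=8 [18,21)=1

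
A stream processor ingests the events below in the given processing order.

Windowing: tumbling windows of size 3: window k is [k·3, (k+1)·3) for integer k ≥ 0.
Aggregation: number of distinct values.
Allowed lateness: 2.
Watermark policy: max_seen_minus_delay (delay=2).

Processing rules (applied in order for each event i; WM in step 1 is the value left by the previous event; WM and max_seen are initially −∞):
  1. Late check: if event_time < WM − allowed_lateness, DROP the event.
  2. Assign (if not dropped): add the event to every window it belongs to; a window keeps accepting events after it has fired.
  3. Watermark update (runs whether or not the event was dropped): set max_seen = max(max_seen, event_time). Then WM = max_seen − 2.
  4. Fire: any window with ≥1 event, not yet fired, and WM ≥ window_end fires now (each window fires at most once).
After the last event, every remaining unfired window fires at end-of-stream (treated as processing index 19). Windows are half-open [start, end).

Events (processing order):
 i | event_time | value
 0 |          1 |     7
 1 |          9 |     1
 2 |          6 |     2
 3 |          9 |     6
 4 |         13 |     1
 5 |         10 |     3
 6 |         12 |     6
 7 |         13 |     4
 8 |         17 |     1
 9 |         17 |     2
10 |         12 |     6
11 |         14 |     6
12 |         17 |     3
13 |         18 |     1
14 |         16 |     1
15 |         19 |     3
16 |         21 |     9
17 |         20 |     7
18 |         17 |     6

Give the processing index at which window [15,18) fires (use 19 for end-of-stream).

16

i=0 t=1 v=7: → [0,3); WM=-1
i=1 t=9 v=1: → [9,12); WM=7; [0,3) fires=1
i=2 t=6 v=2: → [6,9); WM=7
i=3 t=9 v=6: → [9,12); WM=7
i=4 t=13 v=1: → [12,15); WM=11; [6,9) fires=1
i=5 t=10 v=3: → [9,12); WM=11
i=6 t=12 v=6: → [12,15); WM=11
i=7 t=13 v=4: → [12,15); WM=11
i=8 t=17 v=1: → [15,18); WM=15; [9,12) fires=3 [12,15) fires=3
i=9 t=17 v=2: → [15,18); WM=15
i=10 t=12 v=6: DROP (t<15-2); WM=15
i=11 t=14 v=6: → [12,15); WM=15
i=12 t=17 v=3: → [15,18); WM=15
i=13 t=18 v=1: → [18,21); WM=16
i=14 t=16 v=1: → [15,18); WM=16
i=15 t=19 v=3: → [18,21); WM=17
i=16 t=21 v=9: → [21,24); WM=19; [15,18) fires=3
i=17 t=20 v=7: → [18,21); WM=19
i=18 t=17 v=6: → [15,18); WM=19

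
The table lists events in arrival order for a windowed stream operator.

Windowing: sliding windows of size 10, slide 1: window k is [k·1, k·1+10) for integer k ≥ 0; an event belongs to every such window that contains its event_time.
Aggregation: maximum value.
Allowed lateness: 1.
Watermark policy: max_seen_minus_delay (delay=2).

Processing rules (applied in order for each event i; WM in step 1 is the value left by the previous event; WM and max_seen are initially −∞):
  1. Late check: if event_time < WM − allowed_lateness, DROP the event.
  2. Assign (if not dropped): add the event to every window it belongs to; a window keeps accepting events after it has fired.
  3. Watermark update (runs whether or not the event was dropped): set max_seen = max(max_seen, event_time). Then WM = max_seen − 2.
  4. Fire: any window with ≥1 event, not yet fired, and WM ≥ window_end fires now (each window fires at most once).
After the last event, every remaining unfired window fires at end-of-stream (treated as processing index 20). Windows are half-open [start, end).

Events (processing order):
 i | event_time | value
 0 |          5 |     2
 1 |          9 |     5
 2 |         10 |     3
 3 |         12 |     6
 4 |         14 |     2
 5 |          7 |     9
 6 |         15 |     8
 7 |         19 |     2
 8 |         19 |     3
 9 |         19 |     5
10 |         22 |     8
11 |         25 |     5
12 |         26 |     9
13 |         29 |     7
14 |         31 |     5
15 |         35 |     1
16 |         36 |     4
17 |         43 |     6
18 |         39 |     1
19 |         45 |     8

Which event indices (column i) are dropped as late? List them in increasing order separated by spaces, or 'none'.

5 18

i=0 t=5 v=2: → [5,15),[4,14),[3,13),[2,12),[1,11),[0,10); WM=3
i=1 t=9 v=5: → [9,19),[8,18),[7,17),[6,16),[5,15),[4,14),[3,13),[2,12),[1,11),[0,10); WM=7
i=2 t=10 v=3: → [10,20),[9,19),[8,18),[7,17),[6,16),[5,15),[4,14),[3,13),[2,12),[1,11); WM=8
i=3 t=12 v=6: → [12,22),[11,21),[10,20),[9,19),[8,18),[7,17),[6,16),[5,15),[4,14),[3,13); WM=10; [0,10) fires=5
i=4 t=14 v=2: → [14,24),[13,23),[12,22),[11,21),[10,20),[9,19),[8,18),[7,17),[6,16),[5,15); WM=12; [1,11) fires=5 [2,12) fires=5
i=5 t=7 v=9: DROP (t<12-1); WM=12
i=6 t=15 v=8: → [15,25),[14,24),[13,23),[12,22),[11,21),[10,20),[9,19),[8,18),[7,17),[6,16); WM=13; [3,13) fires=6
i=7 t=19 v=2: → [19,29),[18,28),[17,27),[16,26),[15,25),[14,24),[13,23),[12,22),[11,21),[10,20); WM=17; [4,14) fires=6 [5,15) fires=6 [6,16) fires=8 [7,17) fires=8
i=8 t=19 v=3: → [19,29),[18,28),[17,27),[16,26),[15,25),[14,24),[13,23),[12,22),[11,21),[10,20); WM=17
i=9 t=19 v=5: → [19,29),[18,28),[17,27),[16,26),[15,25),[14,24),[13,23),[12,22),[11,21),[10,20); WM=17
i=10 t=22 v=8: → [22,32),[21,31),[20,30),[19,29),[18,28),[17,27),[16,26),[15,25),[14,24),[13,23); WM=20; [8,18) fires=8 [9,19) fires=8 [10,20) fires=8
i=11 t=25 v=5: → [25,35),[24,34),[23,33),[22,32),[21,31),[20,30),[19,29),[18,28),[17,27),[16,26); WM=23; [11,21) fires=8 [12,22) fires=8 [13,23) fires=8
i=12 t=26 v=9: → [26,36),[25,35),[24,34),[23,33),[22,32),[21,31),[20,30),[19,29),[18,28),[17,27); WM=24; [14,24) fires=8
i=13 t=29 v=7: → [29,39),[28,38),[27,37),[26,36),[25,35),[24,34),[23,33),[22,32),[21,31),[20,30); WM=27; [15,25) fires=8 [16,26) fires=8 [17,27) fires=9
i=14 t=31 v=5: → [31,41),[30,40),[29,39),[28,38),[27,37),[26,36),[25,35),[24,34),[23,33),[22,32); WM=29; [18,28) fires=9 [19,29) fires=9
i=15 t=35 v=1: → [35,45),[34,44),[33,43),[32,42),[31,41),[30,40),[29,39),[28,38),[27,37),[26,36); WM=33; [20,30) fires=9 [21,31) fires=9 [22,32) fires=9 [23,33) fires=9
i=16 t=36 v=4: → [36,46),[35,45),[34,44),[33,43),[32,42),[31,41),[30,40),[29,39),[28,38),[27,37); WM=34; [24,34) fires=9
i=17 t=43 v=6: → [43,53),[42,52),[41,51),[40,50),[39,49),[38,48),[37,47),[36,46),[35,45),[34,44); WM=41; [25,35) fires=9 [26,36) fires=9 [27,37) fires=7 [28,38) fires=7 [29,39) fires=7 [30,40) fires=5 [31,41) fires=5
i=18 t=39 v=1: DROP (t<41-1); WM=41
i=19 t=45 v=8: → [45,55),[44,54),[43,53),[42,52),[41,51),[40,50),[39,49),[38,48),[37,47),[36,46); WM=43; [32,42) fires=4 [33,43) fires=4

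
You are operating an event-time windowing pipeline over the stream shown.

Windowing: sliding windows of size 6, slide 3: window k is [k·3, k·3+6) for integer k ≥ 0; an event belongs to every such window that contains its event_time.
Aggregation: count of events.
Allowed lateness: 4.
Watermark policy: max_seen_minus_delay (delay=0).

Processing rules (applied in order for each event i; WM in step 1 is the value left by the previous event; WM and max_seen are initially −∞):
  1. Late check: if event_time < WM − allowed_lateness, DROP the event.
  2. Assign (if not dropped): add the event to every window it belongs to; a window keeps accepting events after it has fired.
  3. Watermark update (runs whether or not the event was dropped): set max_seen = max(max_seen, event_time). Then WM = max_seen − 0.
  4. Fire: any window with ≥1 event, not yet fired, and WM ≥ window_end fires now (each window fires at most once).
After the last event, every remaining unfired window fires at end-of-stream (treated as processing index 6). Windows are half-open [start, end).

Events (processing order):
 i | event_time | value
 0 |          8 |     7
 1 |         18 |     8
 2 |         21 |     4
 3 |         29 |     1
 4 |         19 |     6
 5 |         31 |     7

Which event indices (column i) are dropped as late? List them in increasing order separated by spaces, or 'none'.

4

i=0 t=8 v=7: → [6,12),[3,9); WM=8
i=1 t=18 v=8: → [18,24),[15,21); WM=18; [3,9) fires=1 [6,12) fires=1
i=2 t=21 v=4: → [21,27),[18,24); WM=21; [15,21) fires=1
i=3 t=29 v=1: → [27,33),[24,30); WM=29; [18,24) fires=2 [21,27) fires=1
i=4 t=19 v=6: DROP (t<29-4); WM=29
i=5 t=31 v=7: → [30,36),[27,33); WM=31; [24,30) fires=1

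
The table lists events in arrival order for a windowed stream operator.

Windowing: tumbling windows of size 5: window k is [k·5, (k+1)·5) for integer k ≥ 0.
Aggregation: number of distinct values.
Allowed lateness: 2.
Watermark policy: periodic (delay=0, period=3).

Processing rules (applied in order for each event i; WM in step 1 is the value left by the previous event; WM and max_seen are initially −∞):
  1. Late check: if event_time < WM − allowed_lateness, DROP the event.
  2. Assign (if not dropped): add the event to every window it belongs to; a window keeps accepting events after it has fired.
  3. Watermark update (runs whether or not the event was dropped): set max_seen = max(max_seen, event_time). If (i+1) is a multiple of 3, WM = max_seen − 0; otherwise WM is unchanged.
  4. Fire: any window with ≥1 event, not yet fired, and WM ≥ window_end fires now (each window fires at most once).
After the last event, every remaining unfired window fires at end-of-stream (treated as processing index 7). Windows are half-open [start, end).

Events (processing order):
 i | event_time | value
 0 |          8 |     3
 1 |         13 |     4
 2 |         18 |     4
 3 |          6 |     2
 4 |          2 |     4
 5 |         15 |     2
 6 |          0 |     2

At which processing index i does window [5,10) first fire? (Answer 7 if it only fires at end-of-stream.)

i=0 t=8 v=3: → [5,10); WM=−∞
i=1 t=13 v=4: → [10,15); WM=−∞
i=2 t=18 v=4: → [15,20); WM=18; [5,10) fires=1 [10,15) fires=1
i=3 t=6 v=2: DROP (t<18-2); WM=18
i=4 t=2 v=4: DROP (t<18-2); WM=18
i=5 t=15 v=2: DROP (t<18-2); WM=18
i=6 t=0 v=2: DROP (t<18-2); WM=18

2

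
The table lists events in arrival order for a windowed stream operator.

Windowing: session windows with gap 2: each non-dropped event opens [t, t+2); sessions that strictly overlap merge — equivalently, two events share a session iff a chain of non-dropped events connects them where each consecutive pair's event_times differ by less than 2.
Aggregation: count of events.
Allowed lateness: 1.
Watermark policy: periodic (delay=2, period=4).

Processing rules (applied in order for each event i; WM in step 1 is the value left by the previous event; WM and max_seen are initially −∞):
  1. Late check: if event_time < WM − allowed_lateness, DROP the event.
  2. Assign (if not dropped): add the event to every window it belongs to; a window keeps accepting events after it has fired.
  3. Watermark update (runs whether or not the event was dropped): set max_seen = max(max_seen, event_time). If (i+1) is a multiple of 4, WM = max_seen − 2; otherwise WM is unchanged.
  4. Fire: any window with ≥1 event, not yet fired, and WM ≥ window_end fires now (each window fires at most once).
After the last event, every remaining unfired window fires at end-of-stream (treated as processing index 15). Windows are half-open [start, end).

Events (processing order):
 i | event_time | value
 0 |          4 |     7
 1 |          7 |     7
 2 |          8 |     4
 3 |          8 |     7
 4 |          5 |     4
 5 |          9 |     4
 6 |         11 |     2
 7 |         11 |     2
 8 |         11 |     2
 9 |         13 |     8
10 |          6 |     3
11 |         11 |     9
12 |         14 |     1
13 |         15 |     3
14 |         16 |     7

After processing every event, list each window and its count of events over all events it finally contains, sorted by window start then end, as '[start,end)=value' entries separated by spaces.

[4,7)=2 [7,11)=4 [11,13)=4 [13,18)=4

i=0 t=4 v=7: → [4,6); WM=−∞
i=1 t=7 v=7: → [7,9); WM=−∞
i=2 t=8 v=4: → [7,10); WM=−∞
i=3 t=8 v=7: → [7,10); WM=6
i=4 t=5 v=4: → [4,7); WM=6
i=5 t=9 v=4: → [7,11); WM=6
i=6 t=11 v=2: → [11,13); WM=6
i=7 t=11 v=2: → [11,13); WM=9
i=8 t=11 v=2: → [11,13); WM=9
i=9 t=13 v=8: → [13,15); WM=9
i=10 t=6 v=3: DROP (t<9-1); WM=9
i=11 t=11 v=9: → [11,13); WM=11
i=12 t=14 v=1: → [13,16); WM=11
i=13 t=15 v=3: → [13,17); WM=11
i=14 t=16 v=7: → [13,18); WM=11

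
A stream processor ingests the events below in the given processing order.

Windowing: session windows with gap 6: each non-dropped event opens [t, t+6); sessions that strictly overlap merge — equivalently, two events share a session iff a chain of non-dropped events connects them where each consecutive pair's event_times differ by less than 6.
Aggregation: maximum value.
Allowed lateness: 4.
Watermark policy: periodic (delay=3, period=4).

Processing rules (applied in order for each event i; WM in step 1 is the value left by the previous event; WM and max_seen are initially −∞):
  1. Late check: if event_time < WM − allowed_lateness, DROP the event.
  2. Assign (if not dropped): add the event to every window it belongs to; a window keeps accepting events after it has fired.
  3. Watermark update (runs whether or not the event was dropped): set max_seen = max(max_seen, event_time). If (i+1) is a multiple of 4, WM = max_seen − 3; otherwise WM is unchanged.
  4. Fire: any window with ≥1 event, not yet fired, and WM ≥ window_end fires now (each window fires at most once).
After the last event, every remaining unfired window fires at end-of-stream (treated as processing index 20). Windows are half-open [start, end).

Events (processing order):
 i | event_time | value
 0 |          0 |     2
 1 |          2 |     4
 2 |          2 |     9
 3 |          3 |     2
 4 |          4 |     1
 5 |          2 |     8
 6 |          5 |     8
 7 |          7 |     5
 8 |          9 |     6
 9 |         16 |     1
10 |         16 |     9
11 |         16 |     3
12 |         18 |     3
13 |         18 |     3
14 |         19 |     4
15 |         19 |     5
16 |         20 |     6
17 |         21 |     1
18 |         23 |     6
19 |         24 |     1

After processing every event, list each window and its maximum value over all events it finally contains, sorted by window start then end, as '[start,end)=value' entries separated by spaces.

i=0 t=0 v=2: → [0,6); WM=−∞
i=1 t=2 v=4: → [0,8); WM=−∞
i=2 t=2 v=9: → [0,8); WM=−∞
i=3 t=3 v=2: → [0,9); WM=0
i=4 t=4 v=1: → [0,10); WM=0
i=5 t=2 v=8: → [0,10); WM=0
i=6 t=5 v=8: → [0,11); WM=0
i=7 t=7 v=5: → [0,13); WM=4
i=8 t=9 v=6: → [0,15); WM=4
i=9 t=16 v=1: → [16,22); WM=4
i=10 t=16 v=9: → [16,22); WM=4
i=11 t=16 v=3: → [16,22); WM=13
i=12 t=18 v=3: → [16,24); WM=13
i=13 t=18 v=3: → [16,24); WM=13
i=14 t=19 v=4: → [16,25); WM=13
i=15 t=19 v=5: → [16,25); WM=16
i=16 t=20 v=6: → [16,26); WM=16
i=17 t=21 v=1: → [16,27); WM=16
i=18 t=23 v=6: → [16,29); WM=16
i=19 t=24 v=1: → [16,30); WM=21

[0,15)=9 [16,30)=9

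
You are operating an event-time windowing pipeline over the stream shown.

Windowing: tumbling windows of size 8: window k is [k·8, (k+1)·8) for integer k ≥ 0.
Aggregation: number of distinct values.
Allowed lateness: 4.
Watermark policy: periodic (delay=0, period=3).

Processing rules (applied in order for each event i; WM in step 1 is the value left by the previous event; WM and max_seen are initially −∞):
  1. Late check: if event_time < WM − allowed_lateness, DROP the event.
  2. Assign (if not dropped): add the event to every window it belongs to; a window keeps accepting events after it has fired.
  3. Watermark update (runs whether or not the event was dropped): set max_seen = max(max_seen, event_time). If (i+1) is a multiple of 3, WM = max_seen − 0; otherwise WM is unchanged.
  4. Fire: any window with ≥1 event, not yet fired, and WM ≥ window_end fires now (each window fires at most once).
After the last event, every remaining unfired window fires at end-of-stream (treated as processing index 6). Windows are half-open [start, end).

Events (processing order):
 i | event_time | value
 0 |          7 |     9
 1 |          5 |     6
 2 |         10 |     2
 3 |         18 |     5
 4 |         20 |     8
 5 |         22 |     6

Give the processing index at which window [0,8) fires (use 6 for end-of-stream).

i=0 t=7 v=9: → [0,8); WM=−∞
i=1 t=5 v=6: → [0,8); WM=−∞
i=2 t=10 v=2: → [8,16); WM=10; [0,8) fires=2
i=3 t=18 v=5: → [16,24); WM=10
i=4 t=20 v=8: → [16,24); WM=10
i=5 t=22 v=6: → [16,24); WM=22; [8,16) fires=1

2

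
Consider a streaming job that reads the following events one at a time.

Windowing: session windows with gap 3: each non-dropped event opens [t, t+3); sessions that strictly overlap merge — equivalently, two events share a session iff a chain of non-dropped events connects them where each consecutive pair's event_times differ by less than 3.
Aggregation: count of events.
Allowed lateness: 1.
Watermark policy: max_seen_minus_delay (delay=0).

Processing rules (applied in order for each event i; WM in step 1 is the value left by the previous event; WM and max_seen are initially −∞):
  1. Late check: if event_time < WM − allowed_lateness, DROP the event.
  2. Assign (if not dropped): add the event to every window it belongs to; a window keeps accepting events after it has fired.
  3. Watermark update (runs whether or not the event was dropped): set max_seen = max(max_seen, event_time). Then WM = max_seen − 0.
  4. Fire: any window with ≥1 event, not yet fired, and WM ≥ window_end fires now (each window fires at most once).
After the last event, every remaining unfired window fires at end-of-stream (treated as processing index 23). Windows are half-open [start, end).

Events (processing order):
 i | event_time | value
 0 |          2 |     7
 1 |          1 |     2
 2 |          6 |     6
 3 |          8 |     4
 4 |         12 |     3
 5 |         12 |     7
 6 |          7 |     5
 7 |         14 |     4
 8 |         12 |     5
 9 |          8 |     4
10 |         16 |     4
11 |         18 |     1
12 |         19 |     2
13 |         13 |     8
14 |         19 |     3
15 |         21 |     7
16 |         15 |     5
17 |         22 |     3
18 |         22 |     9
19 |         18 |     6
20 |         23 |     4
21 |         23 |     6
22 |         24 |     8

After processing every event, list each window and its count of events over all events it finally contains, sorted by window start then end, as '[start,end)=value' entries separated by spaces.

i=0 t=2 v=7: → [2,5); WM=2
i=1 t=1 v=2: → [1,5); WM=2
i=2 t=6 v=6: → [6,9); WM=6
i=3 t=8 v=4: → [6,11); WM=8
i=4 t=12 v=3: → [12,15); WM=12
i=5 t=12 v=7: → [12,15); WM=12
i=6 t=7 v=5: DROP (t<12-1); WM=12
i=7 t=14 v=4: → [12,17); WM=14
i=8 t=12 v=5: DROP (t<14-1); WM=14
i=9 t=8 v=4: DROP (t<14-1); WM=14
i=10 t=16 v=4: → [12,19); WM=16
i=11 t=18 v=1: → [12,21); WM=18
i=12 t=19 v=2: → [12,22); WM=19
i=13 t=13 v=8: DROP (t<19-1); WM=19
i=14 t=19 v=3: → [12,22); WM=19
i=15 t=21 v=7: → [12,24); WM=21
i=16 t=15 v=5: DROP (t<21-1); WM=21
i=17 t=22 v=3: → [12,25); WM=22
i=18 t=22 v=9: → [12,25); WM=22
i=19 t=18 v=6: DROP (t<22-1); WM=22
i=20 t=23 v=4: → [12,26); WM=23
i=21 t=23 v=6: → [12,26); WM=23
i=22 t=24 v=8: → [12,27); WM=24

[1,5)=2 [6,11)=2 [12,27)=13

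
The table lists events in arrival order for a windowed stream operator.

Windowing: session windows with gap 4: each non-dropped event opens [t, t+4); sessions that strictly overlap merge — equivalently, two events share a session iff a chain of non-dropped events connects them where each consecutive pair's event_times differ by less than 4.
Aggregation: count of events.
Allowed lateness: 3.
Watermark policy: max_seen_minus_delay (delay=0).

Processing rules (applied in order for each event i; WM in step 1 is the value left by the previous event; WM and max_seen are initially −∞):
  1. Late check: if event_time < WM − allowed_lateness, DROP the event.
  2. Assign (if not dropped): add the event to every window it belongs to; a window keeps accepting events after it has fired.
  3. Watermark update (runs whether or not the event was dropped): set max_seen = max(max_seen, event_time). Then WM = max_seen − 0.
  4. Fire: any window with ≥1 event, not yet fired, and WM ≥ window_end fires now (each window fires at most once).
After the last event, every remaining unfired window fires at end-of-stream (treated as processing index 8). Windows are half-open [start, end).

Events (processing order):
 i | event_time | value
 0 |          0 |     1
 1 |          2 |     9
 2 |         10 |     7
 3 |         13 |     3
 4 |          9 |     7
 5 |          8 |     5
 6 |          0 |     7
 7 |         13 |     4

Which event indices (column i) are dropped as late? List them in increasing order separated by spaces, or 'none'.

i=0 t=0 v=1: → [0,4); WM=0
i=1 t=2 v=9: → [0,6); WM=2
i=2 t=10 v=7: → [10,14); WM=10
i=3 t=13 v=3: → [10,17); WM=13
i=4 t=9 v=7: DROP (t<13-3); WM=13
i=5 t=8 v=5: DROP (t<13-3); WM=13
i=6 t=0 v=7: DROP (t<13-3); WM=13
i=7 t=13 v=4: → [10,17); WM=13

4 5 6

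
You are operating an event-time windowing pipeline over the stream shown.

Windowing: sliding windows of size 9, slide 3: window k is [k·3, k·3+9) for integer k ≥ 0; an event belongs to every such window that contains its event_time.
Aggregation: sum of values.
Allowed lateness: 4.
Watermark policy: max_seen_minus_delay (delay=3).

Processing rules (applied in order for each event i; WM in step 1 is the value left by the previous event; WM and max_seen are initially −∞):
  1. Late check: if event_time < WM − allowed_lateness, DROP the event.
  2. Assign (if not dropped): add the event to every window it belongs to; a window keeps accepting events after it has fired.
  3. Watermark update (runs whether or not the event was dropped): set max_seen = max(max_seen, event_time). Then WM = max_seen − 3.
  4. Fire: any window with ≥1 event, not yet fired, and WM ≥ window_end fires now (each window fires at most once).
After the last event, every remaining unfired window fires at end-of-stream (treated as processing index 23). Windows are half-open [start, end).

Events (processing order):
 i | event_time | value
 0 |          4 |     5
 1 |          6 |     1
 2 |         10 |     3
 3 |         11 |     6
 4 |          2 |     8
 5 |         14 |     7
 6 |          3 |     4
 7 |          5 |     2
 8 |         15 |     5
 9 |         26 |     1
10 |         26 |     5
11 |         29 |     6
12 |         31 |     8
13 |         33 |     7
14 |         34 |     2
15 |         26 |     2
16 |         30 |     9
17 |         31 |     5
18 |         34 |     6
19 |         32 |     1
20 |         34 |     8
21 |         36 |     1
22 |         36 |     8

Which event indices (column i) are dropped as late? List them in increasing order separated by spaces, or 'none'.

i=0 t=4 v=5: → [3,12),[0,9); WM=1
i=1 t=6 v=1: → [6,15),[3,12),[0,9); WM=3
i=2 t=10 v=3: → [9,18),[6,15),[3,12); WM=7
i=3 t=11 v=6: → [9,18),[6,15),[3,12); WM=8
i=4 t=2 v=8: DROP (t<8-4); WM=8
i=5 t=14 v=7: → [12,21),[9,18),[6,15); WM=11; [0,9) fires=6
i=6 t=3 v=4: DROP (t<11-4); WM=11
i=7 t=5 v=2: DROP (t<11-4); WM=11
i=8 t=15 v=5: → [15,24),[12,21),[9,18); WM=12; [3,12) fires=15
i=9 t=26 v=1: → [24,33),[21,30),[18,27); WM=23; [6,15) fires=17 [9,18) fires=21 [12,21) fires=12
i=10 t=26 v=5: → [24,33),[21,30),[18,27); WM=23
i=11 t=29 v=6: → [27,36),[24,33),[21,30); WM=26; [15,24) fires=5
i=12 t=31 v=8: → [30,39),[27,36),[24,33); WM=28; [18,27) fires=6
i=13 t=33 v=7: → [33,42),[30,39),[27,36); WM=30; [21,30) fires=12
i=14 t=34 v=2: → [33,42),[30,39),[27,36); WM=31
i=15 t=26 v=2: DROP (t<31-4); WM=31
i=16 t=30 v=9: → [30,39),[27,36),[24,33); WM=31
i=17 t=31 v=5: → [30,39),[27,36),[24,33); WM=31
i=18 t=34 v=6: → [33,42),[30,39),[27,36); WM=31
i=19 t=32 v=1: → [30,39),[27,36),[24,33); WM=31
i=20 t=34 v=8: → [33,42),[30,39),[27,36); WM=31
i=21 t=36 v=1: → [36,45),[33,42),[30,39); WM=33; [24,33) fires=35
i=22 t=36 v=8: → [36,45),[33,42),[30,39); WM=33

4 6 7 15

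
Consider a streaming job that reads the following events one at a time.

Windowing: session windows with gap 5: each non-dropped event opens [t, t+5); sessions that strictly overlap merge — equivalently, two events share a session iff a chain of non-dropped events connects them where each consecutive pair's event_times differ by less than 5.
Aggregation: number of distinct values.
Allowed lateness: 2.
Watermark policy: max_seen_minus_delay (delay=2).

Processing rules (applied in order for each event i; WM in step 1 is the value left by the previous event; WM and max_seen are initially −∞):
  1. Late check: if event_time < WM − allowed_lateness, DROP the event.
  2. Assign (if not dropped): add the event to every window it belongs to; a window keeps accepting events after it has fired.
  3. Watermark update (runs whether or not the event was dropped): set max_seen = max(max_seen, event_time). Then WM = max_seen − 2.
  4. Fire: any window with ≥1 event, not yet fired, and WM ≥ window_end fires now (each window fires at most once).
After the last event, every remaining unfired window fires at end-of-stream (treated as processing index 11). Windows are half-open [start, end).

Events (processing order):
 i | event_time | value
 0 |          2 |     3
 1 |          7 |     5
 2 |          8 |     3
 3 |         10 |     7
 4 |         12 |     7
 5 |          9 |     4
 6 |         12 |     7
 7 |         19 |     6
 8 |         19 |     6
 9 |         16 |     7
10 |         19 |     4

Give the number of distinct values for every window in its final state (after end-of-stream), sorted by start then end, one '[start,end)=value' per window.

i=0 t=2 v=3: → [2,7); WM=0
i=1 t=7 v=5: → [7,12); WM=5
i=2 t=8 v=3: → [7,13); WM=6
i=3 t=10 v=7: → [7,15); WM=8
i=4 t=12 v=7: → [7,17); WM=10
i=5 t=9 v=4: → [7,17); WM=10
i=6 t=12 v=7: → [7,17); WM=10
i=7 t=19 v=6: → [19,24); WM=17
i=8 t=19 v=6: → [19,24); WM=17
i=9 t=16 v=7: → [7,24); WM=17
i=10 t=19 v=4: → [7,24); WM=17

[2,7)=1 [7,24)=5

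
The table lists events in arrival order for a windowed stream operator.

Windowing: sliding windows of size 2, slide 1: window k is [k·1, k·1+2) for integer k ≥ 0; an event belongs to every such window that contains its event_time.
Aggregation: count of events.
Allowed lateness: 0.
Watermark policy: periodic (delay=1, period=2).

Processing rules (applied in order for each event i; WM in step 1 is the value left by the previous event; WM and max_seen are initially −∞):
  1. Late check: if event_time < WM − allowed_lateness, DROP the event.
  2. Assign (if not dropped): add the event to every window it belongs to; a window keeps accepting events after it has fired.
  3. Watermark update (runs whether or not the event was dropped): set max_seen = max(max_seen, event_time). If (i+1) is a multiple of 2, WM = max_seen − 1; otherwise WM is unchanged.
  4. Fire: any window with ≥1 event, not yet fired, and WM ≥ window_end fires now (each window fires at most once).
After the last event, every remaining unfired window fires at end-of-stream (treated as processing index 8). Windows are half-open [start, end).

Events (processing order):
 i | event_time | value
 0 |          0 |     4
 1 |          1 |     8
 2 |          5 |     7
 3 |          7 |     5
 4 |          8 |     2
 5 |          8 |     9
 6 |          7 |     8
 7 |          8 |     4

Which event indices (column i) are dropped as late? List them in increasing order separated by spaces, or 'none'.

none

i=0 t=0 v=4: → [0,2); WM=−∞
i=1 t=1 v=8: → [1,3),[0,2); WM=0
i=2 t=5 v=7: → [5,7),[4,6); WM=0
i=3 t=7 v=5: → [7,9),[6,8); WM=6; [0,2) fires=2 [1,3) fires=1 [4,6) fires=1
i=4 t=8 v=2: → [8,10),[7,9); WM=6
i=5 t=8 v=9: → [8,10),[7,9); WM=7; [5,7) fires=1
i=6 t=7 v=8: → [7,9),[6,8); WM=7
i=7 t=8 v=4: → [8,10),[7,9); WM=7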